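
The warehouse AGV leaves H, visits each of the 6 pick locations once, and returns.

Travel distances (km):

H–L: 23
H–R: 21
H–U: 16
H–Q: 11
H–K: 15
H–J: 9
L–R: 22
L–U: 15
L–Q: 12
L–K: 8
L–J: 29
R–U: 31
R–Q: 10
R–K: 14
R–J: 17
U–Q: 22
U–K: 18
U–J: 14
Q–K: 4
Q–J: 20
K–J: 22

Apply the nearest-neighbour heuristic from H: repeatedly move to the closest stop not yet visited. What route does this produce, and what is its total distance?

Nearest-neighbour total = 81 km; route H → J → U → L → K → Q → R → H.

H → [J:9 / Q:11 / K:15 / U:16 / R:21 / L:23] → J (9)
J → [U:14 / R:17 / Q:20 / K:22 / L:29] → U (14)
U → [L:15 / K:18 / Q:22 / R:31] → L (15)
L → [K:8 / Q:12 / R:22] → K (8)
K → [Q:4 / R:14] → Q (4)
Q → [R:10] → R (10)
Return R→H: 21.
Total = 9 + 14 + 15 + 8 + 4 + 10 + 21 = 81.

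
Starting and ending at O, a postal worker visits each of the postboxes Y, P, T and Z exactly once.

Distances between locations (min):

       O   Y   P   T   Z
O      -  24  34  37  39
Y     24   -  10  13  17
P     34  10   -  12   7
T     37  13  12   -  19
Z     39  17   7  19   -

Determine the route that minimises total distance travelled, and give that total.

With 4 stops there are 4!/2 = 12 distinct round trips (a route and its reverse cost the same).
O→Y→P→T→Z→O: 24+10+12+19+39 = 104
O→Y→P→Z→T→O: 24+10+7+19+37 = 97
O→Y→T→P→Z→O: 24+13+12+7+39 = 95
O→Y→T→Z→P→O: 24+13+19+7+34 = 97
O→Y→Z→P→T→O: 24+17+7+12+37 = 97
O→Y→Z→T→P→O: 24+17+19+12+34 = 106
O→P→Y→T→Z→O: 34+10+13+19+39 = 115
O→P→Y→Z→T→O: 34+10+17+19+37 = 117
O→P→T→Y→Z→O: 34+12+13+17+39 = 115
O→P→Z→Y→T→O: 34+7+17+13+37 = 108
O→T→Y→P→Z→O: 37+13+10+7+39 = 106
O→T→P→Y→Z→O: 37+12+10+17+39 = 115
The minimum is 95.
One optimal route: O → Y → T → P → Z → O (or its reverse).

Minimum total distance: 95 min.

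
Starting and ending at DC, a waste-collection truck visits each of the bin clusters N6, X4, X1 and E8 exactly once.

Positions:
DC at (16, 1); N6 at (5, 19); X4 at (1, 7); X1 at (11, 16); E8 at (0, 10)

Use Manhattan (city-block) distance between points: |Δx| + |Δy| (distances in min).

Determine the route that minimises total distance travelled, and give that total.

With 4 stops there are 4!/2 = 12 distinct round trips (a route and its reverse cost the same).
DC - N6 - X4 - X1 - E8 - DC: 29+16+19+17+25 = 106
DC - N6 - X4 - E8 - X1 - DC: 29+16+4+17+20 = 86
DC - N6 - X1 - X4 - E8 - DC: 29+9+19+4+25 = 86
DC - N6 - X1 - E8 - X4 - DC: 29+9+17+4+21 = 80
DC - N6 - E8 - X4 - X1 - DC: 29+14+4+19+20 = 86
DC - N6 - E8 - X1 - X4 - DC: 29+14+17+19+21 = 100
DC - X4 - N6 - X1 - E8 - DC: 21+16+9+17+25 = 88
DC - X4 - N6 - E8 - X1 - DC: 21+16+14+17+20 = 88
DC - X4 - X1 - N6 - E8 - DC: 21+19+9+14+25 = 88
DC - X4 - E8 - N6 - X1 - DC: 21+4+14+9+20 = 68
DC - X1 - N6 - X4 - E8 - DC: 20+9+16+4+25 = 74
DC - X1 - X4 - N6 - E8 - DC: 20+19+16+14+25 = 94
The minimum is 68.
One optimal route: DC → X4 → E8 → N6 → X1 → DC (or its reverse).

68 min — the shortest possible round trip.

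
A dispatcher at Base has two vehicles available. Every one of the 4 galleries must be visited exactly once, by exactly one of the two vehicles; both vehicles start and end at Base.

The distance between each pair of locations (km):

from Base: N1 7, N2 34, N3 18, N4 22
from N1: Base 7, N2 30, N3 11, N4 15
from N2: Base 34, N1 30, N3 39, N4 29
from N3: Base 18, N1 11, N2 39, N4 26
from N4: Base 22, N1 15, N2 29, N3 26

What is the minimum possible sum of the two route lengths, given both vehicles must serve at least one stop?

121 km — the smallest possible combined total.

Check every non-empty split of the stops between the two vehicles; for each half take its own optimal tour:
  {N1} + {N2, N3, N4}: 14 + 107 = 121
  {N2} + {N1, N3, N4}: 68 + 66 = 134
  {N1, N2} + {N3, N4}: 71 + 66 = 137
  {N3} + {N1, N2, N4}: 36 + 85 = 121
  {N1, N3} + {N2, N4}: 36 + 85 = 121
  {N2, N3} + {N1, N4}: 91 + 44 = 135
  … (7 splits in total)
Best: vehicle 1 Base → N1 → Base = 14; vehicle 2 Base → N2 → N4 → N3 → Base = 107; combined 121.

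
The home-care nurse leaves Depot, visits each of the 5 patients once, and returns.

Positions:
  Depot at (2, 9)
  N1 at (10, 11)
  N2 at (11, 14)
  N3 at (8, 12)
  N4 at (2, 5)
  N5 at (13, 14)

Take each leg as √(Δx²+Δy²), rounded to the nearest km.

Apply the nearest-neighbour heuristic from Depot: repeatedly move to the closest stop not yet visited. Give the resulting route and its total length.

32 km along Depot → N4 → N3 → N1 → N2 → N5 → Depot.

At Depot the remaining stops are N4 4, N3 7, N1 8, N2 10, N5 12; go to N4.
At N4 the remaining stops are N3 9, N1 10, N2 13, N5 14; go to N3.
At N3 the remaining stops are N1 2, N2 4, N5 5; go to N1.
At N1 the remaining stops are N2 3, N5 4; go to N2.
At N2 the remaining stops are N5 2; go to N5.
Return N5→Depot: 12.
Total = 4 + 9 + 2 + 3 + 2 + 12 = 32.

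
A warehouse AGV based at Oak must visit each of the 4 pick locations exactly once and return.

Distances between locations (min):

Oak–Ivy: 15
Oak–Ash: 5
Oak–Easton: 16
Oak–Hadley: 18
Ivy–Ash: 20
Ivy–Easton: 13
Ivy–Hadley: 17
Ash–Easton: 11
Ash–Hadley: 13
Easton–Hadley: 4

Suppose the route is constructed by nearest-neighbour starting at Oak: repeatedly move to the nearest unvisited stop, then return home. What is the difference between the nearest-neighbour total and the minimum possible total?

From Oak: Ash=5, Ivy=15, Easton=16, Hadley=18 → choose Ash (5).
From Ash: Easton=11, Hadley=13, Ivy=20 → choose Easton (11).
From Easton: Hadley=4, Ivy=13 → choose Hadley (4).
From Hadley: Ivy=17 → choose Ivy (17).
NN route Oak → Ash → Easton → Hadley → Ivy → Oak costs 52.
Optimal: Oak → Ivy → Easton → Hadley → Ash → Oak costs 50 (by enumerating all 12 distinct tours).
Excess = 52 − 50 = 2.

2 min longer than the optimal tour.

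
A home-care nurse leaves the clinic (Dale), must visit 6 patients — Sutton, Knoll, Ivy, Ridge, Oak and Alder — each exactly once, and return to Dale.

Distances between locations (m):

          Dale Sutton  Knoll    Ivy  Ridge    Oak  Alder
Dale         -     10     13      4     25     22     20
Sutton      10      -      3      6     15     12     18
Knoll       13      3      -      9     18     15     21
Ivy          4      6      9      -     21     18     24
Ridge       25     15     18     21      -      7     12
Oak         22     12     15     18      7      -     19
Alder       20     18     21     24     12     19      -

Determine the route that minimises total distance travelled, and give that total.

Shortest round trip = 67 m.

Dale-Sutton-Knoll-Ivy-Ridge-Oak-Alder-Dale: 10+3+9+21+7+19+20 = 89
Dale-Sutton-Knoll-Ivy-Ridge-Alder-Oak-Dale: 10+3+9+21+12+19+22 = 96
Dale-Sutton-Knoll-Ivy-Oak-Ridge-Alder-Dale: 10+3+9+18+7+12+20 = 79
Dale-Sutton-Knoll-Ivy-Oak-Alder-Ridge-Dale: 10+3+9+18+19+12+25 = 96
Dale-Sutton-Knoll-Ivy-Alder-Ridge-Oak-Dale: 10+3+9+24+12+7+22 = 87
Dale-Sutton-Knoll-Ivy-Alder-Oak-Ridge-Dale: 10+3+9+24+19+7+25 = 97
Dale-Sutton-Knoll-Ridge-Ivy-Oak-Alder-Dale: 10+3+18+21+18+19+20 = 109
Dale-Sutton-Knoll-Ridge-Ivy-Alder-Oak-Dale: 10+3+18+21+24+19+22 = 117
… (352 more)
Dale-Ivy-Sutton-Knoll-Oak-Ridge-Alder-Dale: 4+6+3+15+7+12+20 = 67  ← best
The minimum is 67.
One optimal route: Dale → Ivy → Sutton → Knoll → Oak → Ridge → Alder → Dale (or its reverse).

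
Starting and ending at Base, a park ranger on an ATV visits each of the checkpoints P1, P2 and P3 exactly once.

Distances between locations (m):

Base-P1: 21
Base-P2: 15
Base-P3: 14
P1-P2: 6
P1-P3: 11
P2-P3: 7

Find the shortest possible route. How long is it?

Base - P1 - P2 - P3 - Base: 21+6+7+14 = 48
Base - P1 - P3 - P2 - Base: 21+11+7+15 = 54
Base - P2 - P1 - P3 - Base: 15+6+11+14 = 46
The minimum is 46.
One optimal route: Base → P2 → P1 → P3 → Base (or its reverse).

46 m — the shortest possible round trip.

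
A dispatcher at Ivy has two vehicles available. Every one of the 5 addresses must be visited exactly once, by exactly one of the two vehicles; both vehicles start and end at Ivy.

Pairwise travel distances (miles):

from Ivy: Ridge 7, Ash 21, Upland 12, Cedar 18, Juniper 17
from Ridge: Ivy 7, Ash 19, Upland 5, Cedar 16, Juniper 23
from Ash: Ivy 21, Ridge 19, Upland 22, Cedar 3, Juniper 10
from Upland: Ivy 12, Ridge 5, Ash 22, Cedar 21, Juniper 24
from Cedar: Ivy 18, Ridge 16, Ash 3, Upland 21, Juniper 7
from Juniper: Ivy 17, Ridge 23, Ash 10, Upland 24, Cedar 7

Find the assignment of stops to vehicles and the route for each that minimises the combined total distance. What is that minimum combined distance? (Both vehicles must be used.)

Try each way of splitting the stops between the two vehicles (each non-empty) and, for each split, find the best tour for each vehicle:
  {Ridge} + {Ash, Upland, Cedar, Juniper}: 14 + 61 = 75
  {Ash} + {Ridge, Upland, Cedar, Juniper}: 42 + 57 = 99
  {Ridge, Ash} + {Upland, Cedar, Juniper}: 47 + 57 = 104
  {Upland} + {Ridge, Ash, Cedar, Juniper}: 24 + 53 = 77
  {Ridge, Upland} + {Ash, Cedar, Juniper}: 24 + 48 = 72
  {Ash, Upland} + {Ridge, Cedar, Juniper}: 55 + 47 = 102
  … (15 splits in total)
Best: vehicle 1 Ivy → Ridge → Upland → Ivy = 24; vehicle 2 Ivy → Ash → Cedar → Juniper → Ivy = 48; combined 72.

Minimum combined distance: 72 miles.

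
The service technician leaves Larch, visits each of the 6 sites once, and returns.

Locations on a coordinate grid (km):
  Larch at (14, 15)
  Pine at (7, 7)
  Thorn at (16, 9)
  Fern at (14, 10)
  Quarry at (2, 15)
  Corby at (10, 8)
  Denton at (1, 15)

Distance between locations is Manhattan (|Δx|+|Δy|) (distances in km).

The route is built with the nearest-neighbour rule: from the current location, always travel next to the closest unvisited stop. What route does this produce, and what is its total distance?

Nearest-neighbour total = 46 km; route Larch → Fern → Thorn → Corby → Pine → Quarry → Denton → Larch.

Larch → [Fern:5 / Thorn:8 / Corby:11 / Quarry:12 / Denton:13 / Pine:15] → Fern (5)
Fern → [Thorn:3 / Corby:6 / Pine:10 / Quarry:17 / Denton:18] → Thorn (3)
Thorn → [Corby:7 / Pine:11 / Quarry:20 / Denton:21] → Corby (7)
Corby → [Pine:4 / Quarry:15 / Denton:16] → Pine (4)
Pine → [Quarry:13 / Denton:14] → Quarry (13)
Quarry → [Denton:1] → Denton (1)
Return Denton→Larch: 13.
Total = 5 + 3 + 7 + 4 + 13 + 1 + 13 = 46.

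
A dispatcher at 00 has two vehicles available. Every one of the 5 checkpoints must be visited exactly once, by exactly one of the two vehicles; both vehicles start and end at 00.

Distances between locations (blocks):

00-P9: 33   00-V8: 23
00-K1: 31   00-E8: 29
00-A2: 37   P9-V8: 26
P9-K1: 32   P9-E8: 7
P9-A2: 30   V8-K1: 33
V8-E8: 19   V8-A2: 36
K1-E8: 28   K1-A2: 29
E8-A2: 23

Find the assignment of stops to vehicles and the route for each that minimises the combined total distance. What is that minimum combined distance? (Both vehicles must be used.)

Check every non-empty split of the stops between the two vehicles; for each half take its own optimal tour:
  {P9} + {V8, K1, E8, A2}: 66 + 125 = 191
  {V8} + {P9, K1, E8, A2}: 46 + 123 = 169
  {P9, V8} + {K1, E8, A2}: 82 + 112 = 194
  {K1} + {P9, V8, E8, A2}: 62 + 116 = 178
  {P9, K1} + {V8, E8, A2}: 96 + 102 = 198
  {V8, K1} + {P9, E8, A2}: 87 + 100 = 187
  … (15 splits in total)
Best: vehicle 1 00 → V8 → 00 = 46; vehicle 2 00 → P9 → E8 → A2 → K1 → 00 = 123; combined 169.

Minimum combined distance: 169 blocks.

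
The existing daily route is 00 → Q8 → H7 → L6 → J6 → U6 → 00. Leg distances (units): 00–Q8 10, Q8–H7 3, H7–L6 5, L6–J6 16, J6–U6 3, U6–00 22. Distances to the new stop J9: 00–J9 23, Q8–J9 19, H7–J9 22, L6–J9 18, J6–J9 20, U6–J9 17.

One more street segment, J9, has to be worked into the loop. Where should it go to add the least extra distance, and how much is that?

Insertion cost between consecutive stops i–j is d(i,J9) + d(J9,j) − d(i,j):
  between 00 and Q8: 23 + 19 − 10 = 32
  between Q8 and H7: 19 + 22 − 3 = 38
  between H7 and L6: 22 + 18 − 5 = 35
  between L6 and J6: 18 + 20 − 16 = 22
  between J6 and U6: 20 + 17 − 3 = 34
  between U6 and 00: 17 + 23 − 22 = 18
Cheapest insertion is between U6 and 00, adding 18.
New total = 59 + 18 = 77.

+18 — insert J9 between U6 and 00.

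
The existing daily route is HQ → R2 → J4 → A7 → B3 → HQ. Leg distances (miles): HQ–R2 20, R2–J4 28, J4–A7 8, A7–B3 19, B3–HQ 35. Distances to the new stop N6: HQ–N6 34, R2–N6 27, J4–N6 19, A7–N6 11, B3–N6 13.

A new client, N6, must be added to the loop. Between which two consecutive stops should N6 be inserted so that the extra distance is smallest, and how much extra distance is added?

Minimum extra distance: 5 miles, inserting N6 between A7 and B3.

Insertion cost between consecutive stops i–j is d(i,N6) + d(N6,j) − d(i,j):
  between HQ and R2: 34 + 27 − 20 = 41
  between R2 and J4: 27 + 19 − 28 = 18
  between J4 and A7: 19 + 11 − 8 = 22
  between A7 and B3: 11 + 13 − 19 = 5
  between B3 and HQ: 13 + 34 − 35 = 12
Cheapest insertion is between A7 and B3, adding 5.
New total = 110 + 5 = 115.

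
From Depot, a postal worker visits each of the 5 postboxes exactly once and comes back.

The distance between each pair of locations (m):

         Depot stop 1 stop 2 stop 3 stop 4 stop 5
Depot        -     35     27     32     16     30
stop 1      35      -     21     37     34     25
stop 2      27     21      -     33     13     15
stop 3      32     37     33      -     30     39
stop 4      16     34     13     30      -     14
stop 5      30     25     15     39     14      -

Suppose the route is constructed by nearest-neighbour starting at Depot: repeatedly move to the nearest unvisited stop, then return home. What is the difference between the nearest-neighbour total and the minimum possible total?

Depot: stop 4=16, stop 2=27, stop 5=30, stop 3=32, stop 1=35 ⇒ stop 4
stop 4: stop 2=13, stop 5=14, stop 3=30, stop 1=34 ⇒ stop 2
stop 2: stop 5=15, stop 1=21, stop 3=33 ⇒ stop 5
stop 5: stop 1=25, stop 3=39 ⇒ stop 1
stop 1: stop 3=37 ⇒ stop 3
NN route Depot → stop 4 → stop 2 → stop 5 → stop 1 → stop 3 → Depot costs 138.
Optimal: Depot → stop 3 → stop 1 → stop 2 → stop 5 → stop 4 → Depot costs 135 (by enumerating all 60 distinct tours).
Excess = 138 − 135 = 3.

3 m longer than the optimal tour.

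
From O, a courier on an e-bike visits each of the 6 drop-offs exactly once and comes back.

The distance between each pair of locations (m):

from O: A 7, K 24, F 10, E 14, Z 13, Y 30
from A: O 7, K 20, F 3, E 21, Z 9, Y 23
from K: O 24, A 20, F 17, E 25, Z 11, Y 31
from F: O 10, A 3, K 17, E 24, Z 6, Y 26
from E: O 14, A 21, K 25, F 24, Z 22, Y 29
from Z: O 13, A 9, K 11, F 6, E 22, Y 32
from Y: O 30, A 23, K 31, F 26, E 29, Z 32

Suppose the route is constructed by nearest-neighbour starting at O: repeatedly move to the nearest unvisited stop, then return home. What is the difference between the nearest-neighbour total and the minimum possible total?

10 m longer than the optimal tour.

From O: A=7, F=10, Z=13, E=14, K=24, Y=30 → choose A (7).
From A: F=3, Z=9, K=20, E=21, Y=23 → choose F (3).
From F: Z=6, K=17, E=24, Y=26 → choose Z (6).
From Z: K=11, E=22, Y=32 → choose K (11).
From K: E=25, Y=31 → choose E (25).
From E: Y=29 → choose Y (29).
NN route O → A → F → Z → K → E → Y → O costs 111.
Optimal: O → A → F → Z → K → Y → E → O costs 101 (by enumerating all 360 distinct tours).
Excess = 111 − 101 = 10.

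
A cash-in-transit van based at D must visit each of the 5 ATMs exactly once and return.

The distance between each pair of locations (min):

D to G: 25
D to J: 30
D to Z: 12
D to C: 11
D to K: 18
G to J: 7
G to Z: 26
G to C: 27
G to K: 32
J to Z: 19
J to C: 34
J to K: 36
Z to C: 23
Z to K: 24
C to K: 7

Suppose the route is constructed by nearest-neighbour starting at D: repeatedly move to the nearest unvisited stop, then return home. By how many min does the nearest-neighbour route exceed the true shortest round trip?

From D: C=11, Z=12, K=18, G=25, J=30 → choose C (11).
From C: K=7, Z=23, G=27, J=34 → choose K (7).
From K: Z=24, G=32, J=36 → choose Z (24).
From Z: J=19, G=26 → choose J (19).
From J: G=7 → choose G (7).
NN route D → C → K → Z → J → G → D costs 93.
Optimal: D → Z → J → G → K → C → D costs 88 (by enumerating all 60 distinct tours).
Excess = 93 − 88 = 5.

Excess over optimum: 5 min.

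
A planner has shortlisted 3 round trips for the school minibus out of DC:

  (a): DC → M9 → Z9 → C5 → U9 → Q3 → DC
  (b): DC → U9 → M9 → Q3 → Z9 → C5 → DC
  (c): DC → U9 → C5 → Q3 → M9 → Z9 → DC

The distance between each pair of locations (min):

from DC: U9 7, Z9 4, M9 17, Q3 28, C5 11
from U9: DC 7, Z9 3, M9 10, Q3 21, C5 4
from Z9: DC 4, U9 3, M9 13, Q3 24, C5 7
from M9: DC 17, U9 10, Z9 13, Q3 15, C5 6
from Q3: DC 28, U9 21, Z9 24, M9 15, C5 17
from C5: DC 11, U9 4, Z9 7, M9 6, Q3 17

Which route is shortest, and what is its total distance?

(a): 17 + 13 + 7 + 4 + 21 + 28 = 90
(b): 7 + 10 + 15 + 24 + 7 + 11 = 74
(c): 7 + 4 + 17 + 15 + 13 + 4 = 60

60 min — (c) is the shortest.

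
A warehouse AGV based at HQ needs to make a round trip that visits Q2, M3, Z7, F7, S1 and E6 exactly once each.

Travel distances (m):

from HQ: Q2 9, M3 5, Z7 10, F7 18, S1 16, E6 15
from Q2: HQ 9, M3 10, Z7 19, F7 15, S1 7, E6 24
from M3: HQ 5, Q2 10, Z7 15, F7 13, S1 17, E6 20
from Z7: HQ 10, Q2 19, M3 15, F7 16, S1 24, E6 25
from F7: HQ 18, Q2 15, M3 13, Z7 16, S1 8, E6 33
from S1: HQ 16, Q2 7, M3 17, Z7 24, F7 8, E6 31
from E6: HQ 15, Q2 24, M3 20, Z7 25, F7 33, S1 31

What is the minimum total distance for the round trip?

Shortest round trip = 86 m.

With 6 stops there are 6!/2 = 360 distinct round trips (a route and its reverse cost the same).
HQ-Q2-M3-Z7-F7-S1-E6-HQ: 9+10+15+16+8+31+15 = 104
HQ-Q2-M3-Z7-F7-E6-S1-HQ: 9+10+15+16+33+31+16 = 130
HQ-Q2-M3-Z7-S1-F7-E6-HQ: 9+10+15+24+8+33+15 = 114
HQ-Q2-M3-Z7-S1-E6-F7-HQ: 9+10+15+24+31+33+18 = 140
HQ-Q2-M3-Z7-E6-F7-S1-HQ: 9+10+15+25+33+8+16 = 116
HQ-Q2-M3-Z7-E6-S1-F7-HQ: 9+10+15+25+31+8+18 = 116
HQ-Q2-M3-F7-Z7-S1-E6-HQ: 9+10+13+16+24+31+15 = 118
HQ-Q2-M3-F7-Z7-E6-S1-HQ: 9+10+13+16+25+31+16 = 120
… (352 more)
HQ-M3-Q2-S1-F7-Z7-E6-HQ: 5+10+7+8+16+25+15 = 86  ← best
The minimum is 86.
One optimal route: HQ → M3 → Q2 → S1 → F7 → Z7 → E6 → HQ (or its reverse).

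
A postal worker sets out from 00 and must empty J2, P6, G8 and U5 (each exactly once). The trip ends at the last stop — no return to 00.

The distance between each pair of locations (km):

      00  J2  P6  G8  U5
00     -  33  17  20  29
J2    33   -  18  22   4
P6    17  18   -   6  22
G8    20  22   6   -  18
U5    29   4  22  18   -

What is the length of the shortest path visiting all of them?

There are 4! = 24 possible orderings.
00 - J2 - P6 - G8 - U5: 33+18+6+18 = 75
00 - J2 - P6 - U5 - G8: 33+18+22+18 = 91
00 - J2 - G8 - P6 - U5: 33+22+6+22 = 83
00 - J2 - G8 - U5 - P6: 33+22+18+22 = 95
00 - J2 - U5 - P6 - G8: 33+4+22+6 = 65
00 - J2 - U5 - G8 - P6: 33+4+18+6 = 61
00 - P6 - J2 - G8 - U5: 17+18+22+18 = 75
00 - P6 - J2 - U5 - G8: 17+18+4+18 = 57
00 - P6 - G8 - J2 - U5: 17+6+22+4 = 49
00 - P6 - G8 - U5 - J2: 17+6+18+4 = 45
00 - P6 - U5 - J2 - G8: 17+22+4+22 = 65
00 - P6 - U5 - G8 - J2: 17+22+18+22 = 79
00 - G8 - J2 - P6 - U5: 20+22+18+22 = 82
00 - G8 - J2 - U5 - P6: 20+22+4+22 = 68
… (10 more)
The minimum is 45.
One shortest path: 00 → P6 → G8 → U5 → J2.

45 km — the minimum one-way total.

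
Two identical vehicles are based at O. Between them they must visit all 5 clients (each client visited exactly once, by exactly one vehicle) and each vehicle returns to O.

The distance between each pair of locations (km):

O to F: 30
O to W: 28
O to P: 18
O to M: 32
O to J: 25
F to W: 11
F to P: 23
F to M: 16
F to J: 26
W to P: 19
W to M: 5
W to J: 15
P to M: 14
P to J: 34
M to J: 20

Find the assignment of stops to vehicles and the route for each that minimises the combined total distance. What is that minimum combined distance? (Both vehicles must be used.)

127 km — the smallest possible combined total.

Try each way of splitting the stops between the two vehicles (each non-empty) and, for each split, find the best tour for each vehicle:
  {F} + {W, P, M, J}: 60 + 77 = 137
  {W} + {F, P, M, J}: 56 + 99 = 155
  {F, W} + {P, M, J}: 69 + 77 = 146
  {P} + {F, W, M, J}: 36 + 91 = 127
  {F, P} + {W, M, J}: 71 + 77 = 148
  {W, P} + {F, M, J}: 65 + 91 = 156
  … (15 splits in total)
Best: vehicle 1 O → P → O = 36; vehicle 2 O → F → W → M → J → O = 91; combined 127.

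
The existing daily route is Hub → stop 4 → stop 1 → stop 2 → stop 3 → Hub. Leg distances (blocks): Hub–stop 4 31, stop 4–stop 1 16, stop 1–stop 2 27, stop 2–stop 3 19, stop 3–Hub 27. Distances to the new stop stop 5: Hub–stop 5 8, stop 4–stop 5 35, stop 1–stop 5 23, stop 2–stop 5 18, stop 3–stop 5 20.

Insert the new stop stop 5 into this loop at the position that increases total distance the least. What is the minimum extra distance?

+1 blocks — insert stop 5 between stop 3 and Hub.

Insertion cost between consecutive stops i–j is d(i,stop 5) + d(stop 5,j) − d(i,j):
  between Hub and stop 4: 8 + 35 − 31 = 12
  between stop 4 and stop 1: 35 + 23 − 16 = 42
  between stop 1 and stop 2: 23 + 18 − 27 = 14
  between stop 2 and stop 3: 18 + 20 − 19 = 19
  between stop 3 and Hub: 20 + 8 − 27 = 1
Cheapest insertion is between stop 3 and Hub, adding 1.
New total = 120 + 1 = 121.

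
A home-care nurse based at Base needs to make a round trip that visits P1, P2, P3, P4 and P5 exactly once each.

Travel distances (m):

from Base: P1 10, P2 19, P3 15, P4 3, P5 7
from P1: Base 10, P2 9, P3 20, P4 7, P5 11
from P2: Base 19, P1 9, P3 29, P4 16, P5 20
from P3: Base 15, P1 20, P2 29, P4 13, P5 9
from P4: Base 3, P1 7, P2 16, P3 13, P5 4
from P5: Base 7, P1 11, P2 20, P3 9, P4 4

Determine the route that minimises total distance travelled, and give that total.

With 5 stops there are 5!/2 = 60 distinct round trips (a route and its reverse cost the same).
Base→P1→P2→P3→P4→P5→Base: 10+9+29+13+4+7 = 72
Base→P1→P2→P3→P5→P4→Base: 10+9+29+9+4+3 = 64
Base→P1→P2→P4→P3→P5→Base: 10+9+16+13+9+7 = 64
Base→P1→P2→P4→P5→P3→Base: 10+9+16+4+9+15 = 63
Base→P1→P2→P5→P3→P4→Base: 10+9+20+9+13+3 = 64
Base→P1→P2→P5→P4→P3→Base: 10+9+20+4+13+15 = 71
Base→P1→P3→P2→P4→P5→Base: 10+20+29+16+4+7 = 86
Base→P1→P3→P2→P5→P4→Base: 10+20+29+20+4+3 = 86
Base→P1→P3→P4→P2→P5→Base: 10+20+13+16+20+7 = 86
Base→P1→P3→P4→P5→P2→Base: 10+20+13+4+20+19 = 86
Base→P1→P3→P5→P2→P4→Base: 10+20+9+20+16+3 = 78
Base→P1→P3→P5→P4→P2→Base: 10+20+9+4+16+19 = 78
Base→P1→P4→P2→P3→P5→Base: 10+7+16+29+9+7 = 78
Base→P1→P4→P2→P5→P3→Base: 10+7+16+20+9+15 = 77
… (46 more)
The minimum is 63.
One optimal route: Base → P1 → P2 → P4 → P5 → P3 → Base (or its reverse).

63 m — the shortest possible round trip.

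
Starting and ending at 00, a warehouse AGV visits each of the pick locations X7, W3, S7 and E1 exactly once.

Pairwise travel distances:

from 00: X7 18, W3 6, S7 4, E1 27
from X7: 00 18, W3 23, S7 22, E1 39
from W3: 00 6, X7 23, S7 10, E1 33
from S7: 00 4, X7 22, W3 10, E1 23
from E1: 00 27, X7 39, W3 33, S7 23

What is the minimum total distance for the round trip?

With 4 stops there are 4!/2 = 12 distinct round trips (a route and its reverse cost the same).
00-X7-W3-S7-E1-00: 18+23+10+23+27 = 101
00-X7-W3-E1-S7-00: 18+23+33+23+4 = 101
00-X7-S7-W3-E1-00: 18+22+10+33+27 = 110
00-X7-S7-E1-W3-00: 18+22+23+33+6 = 102
00-X7-E1-W3-S7-00: 18+39+33+10+4 = 104
00-X7-E1-S7-W3-00: 18+39+23+10+6 = 96
00-W3-X7-S7-E1-00: 6+23+22+23+27 = 101
00-W3-X7-E1-S7-00: 6+23+39+23+4 = 95
00-W3-S7-X7-E1-00: 6+10+22+39+27 = 104
00-W3-E1-X7-S7-00: 6+33+39+22+4 = 104
00-S7-X7-W3-E1-00: 4+22+23+33+27 = 109
00-S7-W3-X7-E1-00: 4+10+23+39+27 = 103
The minimum is 95.
One optimal route: 00 → W3 → X7 → E1 → S7 → 00 (or its reverse).

95 — the shortest possible round trip.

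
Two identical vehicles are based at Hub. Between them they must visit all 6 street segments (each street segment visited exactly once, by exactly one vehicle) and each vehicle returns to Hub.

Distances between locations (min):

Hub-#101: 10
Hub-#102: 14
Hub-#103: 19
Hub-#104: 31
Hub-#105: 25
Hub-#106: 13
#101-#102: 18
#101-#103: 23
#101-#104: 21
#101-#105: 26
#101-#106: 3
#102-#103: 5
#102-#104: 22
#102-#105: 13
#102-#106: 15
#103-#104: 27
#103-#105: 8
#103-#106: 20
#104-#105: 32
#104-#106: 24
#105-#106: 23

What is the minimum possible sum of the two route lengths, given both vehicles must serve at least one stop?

Try each way of splitting the stops between the two vehicles (each non-empty) and, for each split, find the best tour for each vehicle:
  {#101} + {#102, #103, #104, #105, #106}: 20 + 96 = 116
  {#102} + {#101, #103, #104, #105, #106}: 28 + 96 = 124
  {#101, #102} + {#103, #104, #105, #106}: 42 + 96 = 138
  {#103} + {#101, #102, #104, #105, #106}: 38 + 96 = 134
  {#101, #103} + {#102, #104, #105, #106}: 52 + 96 = 148
  {#102, #103} + {#101, #104, #105, #106}: 38 + 94 = 132
  … (31 splits in total)
Best: vehicle 1 Hub → #101 → Hub = 20; vehicle 2 Hub → #102 → #103 → #105 → #104 → #106 → Hub = 96; combined 116.

116 min — the smallest possible combined total.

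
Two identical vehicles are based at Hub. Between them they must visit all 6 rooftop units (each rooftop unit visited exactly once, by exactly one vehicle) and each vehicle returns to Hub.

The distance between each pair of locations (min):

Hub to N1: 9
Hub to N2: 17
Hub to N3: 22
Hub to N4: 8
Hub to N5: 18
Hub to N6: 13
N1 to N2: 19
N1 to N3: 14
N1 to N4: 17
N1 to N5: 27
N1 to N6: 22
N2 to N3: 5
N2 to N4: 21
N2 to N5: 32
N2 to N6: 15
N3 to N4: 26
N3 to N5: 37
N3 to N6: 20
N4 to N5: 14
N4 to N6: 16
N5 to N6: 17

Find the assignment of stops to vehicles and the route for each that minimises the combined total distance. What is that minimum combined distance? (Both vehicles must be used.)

There are 2^5 − 1 = 31 ways to divide the 6 stops into two non-empty groups. For each, the best each vehicle can do is its own shortest tour through its group:
  {N1} + {N2, N3, N4, N5, N6}: 18 + 81 = 99
  {N2} + {N1, N3, N4, N5, N6}: 34 + 82 = 116
  {N1, N2} + {N3, N4, N5, N6}: 45 + 81 = 126
  {N3} + {N1, N2, N4, N5, N6}: 44 + 82 = 126
  {N1, N3} + {N2, N4, N5, N6}: 45 + 71 = 116
  {N2, N3} + {N1, N4, N5, N6}: 44 + 70 = 114
  … (31 splits in total)
  {N4} + {N1, N2, N3, N5, N6}: 16 + 78 = 94  ← best
Best: vehicle 1 Hub → N4 → Hub = 16; vehicle 2 Hub → N1 → N3 → N2 → N6 → N5 → Hub = 78; combined 94.

Minimum combined distance: 94 min.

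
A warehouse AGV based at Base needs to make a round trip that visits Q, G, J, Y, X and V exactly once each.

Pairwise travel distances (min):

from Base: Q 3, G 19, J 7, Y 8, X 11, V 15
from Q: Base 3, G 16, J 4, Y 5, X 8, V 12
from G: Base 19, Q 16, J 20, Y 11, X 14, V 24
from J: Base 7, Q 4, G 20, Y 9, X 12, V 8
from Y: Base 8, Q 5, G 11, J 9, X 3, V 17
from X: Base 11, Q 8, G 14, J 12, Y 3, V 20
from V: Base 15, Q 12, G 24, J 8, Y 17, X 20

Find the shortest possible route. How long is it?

Shortest round trip = 64 min.

Base - Q - G - J - Y - X - V - Base: 3+16+20+9+3+20+15 = 86
Base - Q - G - J - Y - V - X - Base: 3+16+20+9+17+20+11 = 96
Base - Q - G - J - X - Y - V - Base: 3+16+20+12+3+17+15 = 86
Base - Q - G - J - X - V - Y - Base: 3+16+20+12+20+17+8 = 96
Base - Q - G - J - V - Y - X - Base: 3+16+20+8+17+3+11 = 78
Base - Q - G - J - V - X - Y - Base: 3+16+20+8+20+3+8 = 78
Base - Q - G - Y - J - X - V - Base: 3+16+11+9+12+20+15 = 86
Base - Q - G - Y - J - V - X - Base: 3+16+11+9+8+20+11 = 78
… (352 more)
Base - Q - J - V - G - Y - X - Base: 3+4+8+24+11+3+11 = 64  ← best
The minimum is 64.
One optimal route: Base → Q → J → V → G → Y → X → Base (or its reverse).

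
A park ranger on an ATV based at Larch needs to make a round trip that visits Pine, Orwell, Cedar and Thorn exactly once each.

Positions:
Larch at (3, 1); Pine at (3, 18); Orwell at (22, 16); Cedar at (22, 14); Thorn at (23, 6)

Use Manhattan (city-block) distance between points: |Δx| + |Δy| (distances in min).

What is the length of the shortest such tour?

74 min — the shortest possible round trip.

With 4 stops there are 4!/2 = 12 distinct round trips (a route and its reverse cost the same).
Larch → Pine → Orwell → Cedar → Thorn → Larch: 17+21+2+9+25 = 74
Larch → Pine → Orwell → Thorn → Cedar → Larch: 17+21+11+9+32 = 90
Larch → Pine → Cedar → Orwell → Thorn → Larch: 17+23+2+11+25 = 78
Larch → Pine → Cedar → Thorn → Orwell → Larch: 17+23+9+11+34 = 94
Larch → Pine → Thorn → Orwell → Cedar → Larch: 17+32+11+2+32 = 94
Larch → Pine → Thorn → Cedar → Orwell → Larch: 17+32+9+2+34 = 94
Larch → Orwell → Pine → Cedar → Thorn → Larch: 34+21+23+9+25 = 112
Larch → Orwell → Pine → Thorn → Cedar → Larch: 34+21+32+9+32 = 128
Larch → Orwell → Cedar → Pine → Thorn → Larch: 34+2+23+32+25 = 116
Larch → Orwell → Thorn → Pine → Cedar → Larch: 34+11+32+23+32 = 132
Larch → Cedar → Pine → Orwell → Thorn → Larch: 32+23+21+11+25 = 112
Larch → Cedar → Orwell → Pine → Thorn → Larch: 32+2+21+32+25 = 112
The minimum is 74.
One optimal route: Larch → Pine → Orwell → Cedar → Thorn → Larch (or its reverse).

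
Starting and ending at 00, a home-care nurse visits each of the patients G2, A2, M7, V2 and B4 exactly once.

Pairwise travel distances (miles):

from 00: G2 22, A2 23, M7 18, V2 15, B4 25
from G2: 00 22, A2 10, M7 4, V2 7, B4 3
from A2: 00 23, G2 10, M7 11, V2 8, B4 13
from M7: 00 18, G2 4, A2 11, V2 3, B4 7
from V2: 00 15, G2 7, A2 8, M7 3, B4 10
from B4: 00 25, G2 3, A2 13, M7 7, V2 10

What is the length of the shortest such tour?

Shortest round trip = 61 miles.

00 - G2 - A2 - M7 - V2 - B4 - 00: 22+10+11+3+10+25 = 81
00 - G2 - A2 - M7 - B4 - V2 - 00: 22+10+11+7+10+15 = 75
00 - G2 - A2 - V2 - M7 - B4 - 00: 22+10+8+3+7+25 = 75
00 - G2 - A2 - V2 - B4 - M7 - 00: 22+10+8+10+7+18 = 75
00 - G2 - A2 - B4 - M7 - V2 - 00: 22+10+13+7+3+15 = 70
00 - G2 - A2 - B4 - V2 - M7 - 00: 22+10+13+10+3+18 = 76
00 - G2 - M7 - A2 - V2 - B4 - 00: 22+4+11+8+10+25 = 80
00 - G2 - M7 - A2 - B4 - V2 - 00: 22+4+11+13+10+15 = 75
00 - G2 - M7 - V2 - A2 - B4 - 00: 22+4+3+8+13+25 = 75
00 - G2 - M7 - V2 - B4 - A2 - 00: 22+4+3+10+13+23 = 75
00 - G2 - M7 - B4 - A2 - V2 - 00: 22+4+7+13+8+15 = 69
00 - G2 - M7 - B4 - V2 - A2 - 00: 22+4+7+10+8+23 = 74
00 - G2 - V2 - A2 - M7 - B4 - 00: 22+7+8+11+7+25 = 80
00 - G2 - V2 - A2 - B4 - M7 - 00: 22+7+8+13+7+18 = 75
… (46 more)
00 - A2 - G2 - B4 - M7 - V2 - 00: 23+10+3+7+3+15 = 61  ← best
The minimum is 61.
One optimal route: 00 → A2 → G2 → B4 → M7 → V2 → 00 (or its reverse).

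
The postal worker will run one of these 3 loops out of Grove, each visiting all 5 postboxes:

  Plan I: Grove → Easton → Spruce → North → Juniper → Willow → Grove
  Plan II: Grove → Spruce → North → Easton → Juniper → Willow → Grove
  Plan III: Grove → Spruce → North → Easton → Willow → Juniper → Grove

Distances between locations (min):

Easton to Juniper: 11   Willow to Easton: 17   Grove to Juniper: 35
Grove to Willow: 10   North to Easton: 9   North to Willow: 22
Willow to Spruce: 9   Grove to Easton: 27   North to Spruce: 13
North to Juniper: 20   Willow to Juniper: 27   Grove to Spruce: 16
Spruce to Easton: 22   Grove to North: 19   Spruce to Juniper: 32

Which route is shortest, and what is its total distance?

Plan I: 27 + 22 + 13 + 20 + 27 + 10 = 119
Plan II: 16 + 13 + 9 + 11 + 27 + 10 = 86
Plan III: 16 + 13 + 9 + 17 + 27 + 35 = 117

86 min — Plan II is the shortest.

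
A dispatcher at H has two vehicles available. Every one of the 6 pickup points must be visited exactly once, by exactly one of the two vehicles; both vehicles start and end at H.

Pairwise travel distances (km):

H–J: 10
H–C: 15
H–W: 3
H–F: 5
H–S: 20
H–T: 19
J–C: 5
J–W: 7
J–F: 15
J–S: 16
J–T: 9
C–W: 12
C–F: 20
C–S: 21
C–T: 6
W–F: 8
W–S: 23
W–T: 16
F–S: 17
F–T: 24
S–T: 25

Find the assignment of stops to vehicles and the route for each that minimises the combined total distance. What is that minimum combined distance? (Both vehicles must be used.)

Minimum combined distance: 74 km.

Check every non-empty split of the stops between the two vehicles; for each half take its own optimal tour:
  {J} + {C, W, F, S, T}: 20 + 68 = 88
  {C} + {J, W, F, S, T}: 30 + 66 = 96
  {J, C} + {W, F, S, T}: 30 + 66 = 96
  {W} + {J, C, F, S, T}: 6 + 68 = 74
  {J, W} + {C, F, S, T}: 20 + 68 = 88
  {C, W} + {J, F, S, T}: 30 + 66 = 96
  … (31 splits in total)
Best: vehicle 1 H → W → H = 6; vehicle 2 H → J → C → T → S → F → H = 68; combined 74.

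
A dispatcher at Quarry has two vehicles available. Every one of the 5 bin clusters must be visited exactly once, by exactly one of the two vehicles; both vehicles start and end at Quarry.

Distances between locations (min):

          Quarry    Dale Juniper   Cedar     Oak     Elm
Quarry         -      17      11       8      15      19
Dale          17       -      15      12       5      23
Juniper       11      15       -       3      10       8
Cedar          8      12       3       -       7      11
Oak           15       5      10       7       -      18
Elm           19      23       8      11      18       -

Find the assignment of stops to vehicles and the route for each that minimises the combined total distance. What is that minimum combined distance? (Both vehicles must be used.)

Minimum combined distance: 75 min.

Check every non-empty split of the stops between the two vehicles; for each half take its own optimal tour:
  {Dale} + {Juniper, Cedar, Oak, Elm}: 34 + 52 = 86
  {Juniper} + {Dale, Cedar, Oak, Elm}: 22 + 59 = 81
  {Dale, Juniper} + {Cedar, Oak, Elm}: 43 + 52 = 95
  {Cedar} + {Dale, Juniper, Oak, Elm}: 16 + 59 = 75
  {Dale, Cedar} + {Juniper, Oak, Elm}: 37 + 52 = 89
  {Juniper, Cedar} + {Dale, Oak, Elm}: 22 + 59 = 81
  … (15 splits in total)
Best: vehicle 1 Quarry → Cedar → Quarry = 16; vehicle 2 Quarry → Dale → Oak → Juniper → Elm → Quarry = 59; combined 75.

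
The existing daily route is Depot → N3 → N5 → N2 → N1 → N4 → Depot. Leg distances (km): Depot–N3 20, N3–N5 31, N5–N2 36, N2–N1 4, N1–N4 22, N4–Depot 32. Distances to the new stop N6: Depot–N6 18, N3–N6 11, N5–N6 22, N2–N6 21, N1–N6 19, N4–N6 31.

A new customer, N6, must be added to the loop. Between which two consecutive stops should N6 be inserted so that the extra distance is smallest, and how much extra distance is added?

Insertion cost between consecutive stops i–j is d(i,N6) + d(N6,j) − d(i,j):
  between Depot and N3: 18 + 11 − 20 = 9
  between N3 and N5: 11 + 22 − 31 = 2
  between N5 and N2: 22 + 21 − 36 = 7
  between N2 and N1: 21 + 19 − 4 = 36
  between N1 and N4: 19 + 31 − 22 = 28
  between N4 and Depot: 31 + 18 − 32 = 17
Cheapest insertion is between N3 and N5, adding 2.
New total = 145 + 2 = 147.

Adding 2 km by placing N6 on the N3–N5 leg.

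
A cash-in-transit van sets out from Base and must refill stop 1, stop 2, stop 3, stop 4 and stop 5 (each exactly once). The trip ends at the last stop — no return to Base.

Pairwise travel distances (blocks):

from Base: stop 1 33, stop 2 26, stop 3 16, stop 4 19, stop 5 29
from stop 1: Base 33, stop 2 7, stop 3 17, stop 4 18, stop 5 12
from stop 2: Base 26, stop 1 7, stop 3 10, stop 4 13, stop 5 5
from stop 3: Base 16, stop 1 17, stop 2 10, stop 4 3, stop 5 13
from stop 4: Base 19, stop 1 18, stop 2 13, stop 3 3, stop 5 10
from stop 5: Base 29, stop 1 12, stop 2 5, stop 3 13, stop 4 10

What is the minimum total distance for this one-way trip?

There are 5! = 120 possible orderings.
Base → stop 1 → stop 2 → stop 3 → stop 4 → stop 5: 33+7+10+3+10 = 63
Base → stop 1 → stop 2 → stop 3 → stop 5 → stop 4: 33+7+10+13+10 = 73
Base → stop 1 → stop 2 → stop 4 → stop 3 → stop 5: 33+7+13+3+13 = 69
Base → stop 1 → stop 2 → stop 4 → stop 5 → stop 3: 33+7+13+10+13 = 76
Base → stop 1 → stop 2 → stop 5 → stop 3 → stop 4: 33+7+5+13+3 = 61
Base → stop 1 → stop 2 → stop 5 → stop 4 → stop 3: 33+7+5+10+3 = 58
Base → stop 1 → stop 3 → stop 2 → stop 4 → stop 5: 33+17+10+13+10 = 83
Base → stop 1 → stop 3 → stop 2 → stop 5 → stop 4: 33+17+10+5+10 = 75
Base → stop 1 → stop 3 → stop 4 → stop 2 → stop 5: 33+17+3+13+5 = 71
Base → stop 1 → stop 3 → stop 4 → stop 5 → stop 2: 33+17+3+10+5 = 68
Base → stop 1 → stop 3 → stop 5 → stop 2 → stop 4: 33+17+13+5+13 = 81
Base → stop 1 → stop 3 → stop 5 → stop 4 → stop 2: 33+17+13+10+13 = 86
Base → stop 1 → stop 4 → stop 2 → stop 3 → stop 5: 33+18+13+10+13 = 87
Base → stop 1 → stop 4 → stop 2 → stop 5 → stop 3: 33+18+13+5+13 = 82
… (106 more)
Base → stop 3 → stop 4 → stop 5 → stop 2 → stop 1: 16+3+10+5+7 = 41  ← best
The minimum is 41.
One shortest path: Base → stop 3 → stop 4 → stop 5 → stop 2 → stop 1.

Minimum one-way distance = 41 blocks.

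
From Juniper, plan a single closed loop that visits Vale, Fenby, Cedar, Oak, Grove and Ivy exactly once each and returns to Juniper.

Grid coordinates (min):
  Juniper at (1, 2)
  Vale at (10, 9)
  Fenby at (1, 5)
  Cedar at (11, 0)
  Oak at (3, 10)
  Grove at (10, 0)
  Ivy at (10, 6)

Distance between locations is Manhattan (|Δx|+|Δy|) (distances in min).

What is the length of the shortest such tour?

Minimum total distance: 40 min.

There are 360 distinct closed tours to check (reversals are equivalent).
Juniper→Vale→Fenby→Cedar→Oak→Grove→Ivy→Juniper: 16+13+15+18+17+6+13 = 98
Juniper→Vale→Fenby→Cedar→Oak→Ivy→Grove→Juniper: 16+13+15+18+11+6+11 = 90
Juniper→Vale→Fenby→Cedar→Grove→Oak→Ivy→Juniper: 16+13+15+1+17+11+13 = 86
Juniper→Vale→Fenby→Cedar→Grove→Ivy→Oak→Juniper: 16+13+15+1+6+11+10 = 72
Juniper→Vale→Fenby→Cedar→Ivy→Oak→Grove→Juniper: 16+13+15+7+11+17+11 = 90
Juniper→Vale→Fenby→Cedar→Ivy→Grove→Oak→Juniper: 16+13+15+7+6+17+10 = 84
Juniper→Vale→Fenby→Oak→Cedar→Grove→Ivy→Juniper: 16+13+7+18+1+6+13 = 74
Juniper→Vale→Fenby→Oak→Cedar→Ivy→Grove→Juniper: 16+13+7+18+7+6+11 = 78
… (352 more)
Juniper→Fenby→Oak→Vale→Ivy→Cedar→Grove→Juniper: 3+7+8+3+7+1+11 = 40  ← best
The minimum is 40.
One optimal route: Juniper → Fenby → Oak → Vale → Ivy → Cedar → Grove → Juniper (or its reverse).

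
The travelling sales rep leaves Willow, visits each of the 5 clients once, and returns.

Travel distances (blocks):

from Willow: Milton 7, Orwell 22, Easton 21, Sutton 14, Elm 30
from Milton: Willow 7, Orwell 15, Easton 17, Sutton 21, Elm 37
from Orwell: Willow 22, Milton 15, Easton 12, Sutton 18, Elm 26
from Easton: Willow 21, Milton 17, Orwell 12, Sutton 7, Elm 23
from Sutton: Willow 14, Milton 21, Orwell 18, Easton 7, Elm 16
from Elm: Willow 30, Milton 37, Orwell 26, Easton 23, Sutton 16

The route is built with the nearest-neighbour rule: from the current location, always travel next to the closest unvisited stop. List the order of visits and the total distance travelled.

87 blocks along Willow → Milton → Orwell → Easton → Sutton → Elm → Willow.

At Willow the remaining stops are Milton 7, Sutton 14, Easton 21, Orwell 22, Elm 30; go to Milton.
At Milton the remaining stops are Orwell 15, Easton 17, Sutton 21, Elm 37; go to Orwell.
At Orwell the remaining stops are Easton 12, Sutton 18, Elm 26; go to Easton.
At Easton the remaining stops are Sutton 7, Elm 23; go to Sutton.
At Sutton the remaining stops are Elm 16; go to Elm.
Return Elm→Willow: 30.
Total = 7 + 15 + 12 + 7 + 16 + 30 = 87.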